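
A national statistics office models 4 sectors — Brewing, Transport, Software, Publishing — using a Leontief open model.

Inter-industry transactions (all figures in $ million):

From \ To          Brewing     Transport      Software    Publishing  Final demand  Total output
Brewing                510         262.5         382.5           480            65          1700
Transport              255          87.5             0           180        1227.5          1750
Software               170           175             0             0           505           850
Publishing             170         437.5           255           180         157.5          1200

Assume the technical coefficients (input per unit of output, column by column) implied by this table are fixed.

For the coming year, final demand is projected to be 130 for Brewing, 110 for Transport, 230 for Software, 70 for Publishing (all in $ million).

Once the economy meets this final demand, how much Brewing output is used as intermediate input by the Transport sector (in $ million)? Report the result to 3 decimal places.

Technical coefficients a_ij = z_ij / X_j:
  a_BB = 510/1700 = 0.30, a_TB = 255/1700 = 0.15, a_SB = 170/1700 = 0.10, a_PB = 170/1700 = 0.10
  a_BT = 262.5/1750 = 0.15, a_TT = 87.5/1750 = 0.05, a_ST = 175/1750 = 0.10, a_PT = 437.5/1750 = 0.25
  a_BS = 382.5/850 = 0.45, a_TS = 0/850 = 0.00, a_SS = 0/850 = 0.00, a_PS = 255/850 = 0.30
  a_BP = 480/1200 = 0.40, a_TP = 180/1200 = 0.15, a_SP = 0/1200 = 0.00, a_PP = 180/1200 = 0.15
I − A =
  [   0.70    -0.15    -0.45    -0.40]
  [  -0.15     0.95     0.00    -0.15]
  [  -0.10    -0.10     1.00     0.00]
  [  -0.10    -0.25    -0.30     0.85]
Compute the cofactors C_ij = (−1)^(i+j)·(3×3 minor ij) of I−A; the adjugate is their transpose:
adj(I−A) = Cᵀ =
  [ 0.765500   0.277750   0.467250   0.409250]
  [ 0.147000   0.504750   0.113625   0.158250]
  [ 0.091250   0.078250   0.464625   0.056750]
  [ 0.165500   0.208750   0.252375   0.593000]
det(I−A) = Σ_j (I−A)_1j·C_1j = (0.70)(0.765500) + (-0.15)(0.147000) + (-0.45)(0.091250) + (-0.40)(0.165500) = 0.4065375
(I − A)⁻¹ = adj(I−A) / det(I−A) ≈
  [   1.8830     0.6832     1.1493     1.0067]
  [   0.3616     1.2416     0.2795     0.3893]
  [   0.2245     0.1925     1.1429     0.1396]
  [   0.4071     0.5135     0.6208     1.4587]
First solve x = (I − A)⁻¹ d = adj(I−A)·d / det(I−A); in particular x_T = (0.147000·130 + 0.504750·110 + 0.113625·230 + 0.158250·70) / 0.4065375 = 111.84375 / 0.4065375 ≈ 275.11300.
Intermediate flow from B to T: z_BT = a_BT · x_T = 0.15 × 111.84375 / 0.4065375 = 16.7765625 / 0.4065375 ≈ 41.267.

z_BT = 41.267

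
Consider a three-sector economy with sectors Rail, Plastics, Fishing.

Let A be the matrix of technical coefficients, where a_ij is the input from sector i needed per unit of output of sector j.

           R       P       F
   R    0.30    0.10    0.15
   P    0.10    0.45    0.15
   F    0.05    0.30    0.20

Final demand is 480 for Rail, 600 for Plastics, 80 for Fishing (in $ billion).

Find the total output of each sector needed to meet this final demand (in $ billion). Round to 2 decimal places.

x_R = 1051.23, x_P = 1478.44, x_F = 720.12

I − A =
  [   0.70    -0.10    -0.15]
  [  -0.10     0.55    -0.15]
  [  -0.05    -0.30     0.80]
Cofactors of I−A, C_ij = (−1)^(i+j)·(minor ij) (rows/columns in the sector order above):
  C_11 = (0.55)(0.80) − (-0.15)(-0.30) = 0.3950
  C_12 = −[(-0.10)(0.80) − (-0.15)(-0.05)] = 0.0875
  C_13 = (-0.10)(-0.30) − (0.55)(-0.05) = 0.0575
  C_21 = −[(-0.10)(0.80) − (-0.15)(-0.30)] = 0.1250
  C_22 = (0.70)(0.80) − (-0.15)(-0.05) = 0.5525
  C_23 = −[(0.70)(-0.30) − (-0.10)(-0.05)] = 0.2150
  C_31 = (-0.10)(-0.15) − (-0.15)(0.55) = 0.0975
  C_32 = −[(0.70)(-0.15) − (-0.15)(-0.10)] = 0.1200
  C_33 = (0.70)(0.55) − (-0.10)(-0.10) = 0.3750
det(I−A) = Σ_j (I−A)_1j·C_1j = (0.70)(0.3950) + (-0.10)(0.0875) + (-0.15)(0.0575) = 0.259125
adj(I−A) = Cᵀ =
  [ 0.3950   0.1250   0.0975]
  [ 0.0875   0.5525   0.1200]
  [ 0.0575   0.2150   0.3750]
(I − A)⁻¹ = adj(I−A) / det(I−A) ≈
  [   1.5244     0.4824     0.3763]
  [   0.3377     2.1322     0.4631]
  [   0.2219     0.8297     1.4472]
x = (I − A)⁻¹ d = adj(I−A)·d / det(I−A), with det(I−A) = 0.259125:
  x_R = (0.3950·480 + 0.1250·600 + 0.0975·80) / 0.259125 = 272.40 / 0.259125 ≈ 1051.23
  x_P = (0.0875·480 + 0.5525·600 + 0.1200·80) / 0.259125 = 383.10 / 0.259125 ≈ 1478.44
  x_F = (0.0575·480 + 0.2150·600 + 0.3750·80) / 0.259125 = 186.60 / 0.259125 ≈ 720.12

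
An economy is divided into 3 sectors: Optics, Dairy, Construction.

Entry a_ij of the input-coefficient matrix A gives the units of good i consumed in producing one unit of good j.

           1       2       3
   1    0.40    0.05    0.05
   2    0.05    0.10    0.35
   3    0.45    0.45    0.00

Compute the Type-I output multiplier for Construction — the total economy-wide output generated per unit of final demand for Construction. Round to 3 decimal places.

m_3 = 1.964

I − A =
  [   0.60    -0.05    -0.05]
  [  -0.05     0.90    -0.35]
  [  -0.45    -0.45     1.00]
Cofactors of I−A, C_ij = (−1)^(i+j)·(minor ij) (rows/columns in the sector order above):
  C_11 = (0.90)(1.00) − (-0.35)(-0.45) = 0.7425
  C_12 = −[(-0.05)(1.00) − (-0.35)(-0.45)] = 0.2075
  C_13 = (-0.05)(-0.45) − (0.90)(-0.45) = 0.4275
  C_21 = −[(-0.05)(1.00) − (-0.05)(-0.45)] = 0.0725
  C_22 = (0.60)(1.00) − (-0.05)(-0.45) = 0.5775
  C_23 = −[(0.60)(-0.45) − (-0.05)(-0.45)] = 0.2925
  C_31 = (-0.05)(-0.35) − (-0.05)(0.90) = 0.0625
  C_32 = −[(0.60)(-0.35) − (-0.05)(-0.05)] = 0.2125
  C_33 = (0.60)(0.90) − (-0.05)(-0.05) = 0.5375
det(I−A) = Σ_j (I−A)_1j·C_1j = (0.60)(0.7425) + (-0.05)(0.2075) + (-0.05)(0.4275) = 0.41375
adj(I−A) = Cᵀ =
  [ 0.7425   0.0725   0.0625]
  [ 0.2075   0.5775   0.2125]
  [ 0.4275   0.2925   0.5375]
(I − A)⁻¹ = adj(I−A) / det(I−A) ≈
  [   1.7946     0.1752     0.1511]
  [   0.5015     1.3958     0.5136]
  [   1.0332     0.7069     1.2991]
The output multiplier for sector j is the column-j sum of the Leontief inverse (I − A)⁻¹ = adj(I−A) / det(I−A).
Column 3 of adj(I−A): (0.0625, 0.2125, 0.5375); det(I−A) = 0.41375.
m_3 = (0.0625 + 0.2125 + 0.5375) / 0.41375 = 0.8125 / 0.41375 ≈ 1.964.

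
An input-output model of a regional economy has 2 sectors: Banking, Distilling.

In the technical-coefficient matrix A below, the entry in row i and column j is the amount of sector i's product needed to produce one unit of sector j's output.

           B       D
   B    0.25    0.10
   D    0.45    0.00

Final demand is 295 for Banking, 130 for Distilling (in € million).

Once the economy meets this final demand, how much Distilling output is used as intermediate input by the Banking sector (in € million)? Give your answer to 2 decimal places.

I − A =
  [   0.75    -0.10]
  [  -0.45     1.00]
det(I−A) = (0.75)(1.00) − (-0.10)(-0.45) = 0.7050
adj(I−A) = [[1.00, 0.10], [0.45, 0.75]]
(I − A)⁻¹ = adj(I−A) / det(I−A) ≈
  [   1.4184     0.1418]
  [   0.6383     1.0638]
First solve x = (I − A)⁻¹ d = adj(I−A)·d / det(I−A); in particular x_B = (1.00·295 + 0.10·130) / 0.7050 = 308.00 / 0.7050 ≈ 436.8794.
Intermediate flow from D to B: z_DB = a_DB · x_B = 0.45 × 308.00 / 0.7050 = 138.60 / 0.7050 ≈ 196.60.

z_DB = 196.60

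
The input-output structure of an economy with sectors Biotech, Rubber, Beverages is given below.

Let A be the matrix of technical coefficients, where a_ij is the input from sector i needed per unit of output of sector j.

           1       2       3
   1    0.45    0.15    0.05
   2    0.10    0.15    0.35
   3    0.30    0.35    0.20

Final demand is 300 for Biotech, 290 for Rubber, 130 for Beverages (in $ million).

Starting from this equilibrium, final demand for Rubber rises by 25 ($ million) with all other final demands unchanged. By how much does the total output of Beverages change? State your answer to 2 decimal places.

Δx_3 = 22.46

I − A =
  [   0.55    -0.15    -0.05]
  [  -0.10     0.85    -0.35]
  [  -0.30    -0.35     0.80]
Cofactors of I−A, C_ij = (−1)^(i+j)·(minor ij) (rows/columns in the sector order above):
  C_11 = (0.85)(0.80) − (-0.35)(-0.35) = 0.5575
  C_12 = −[(-0.10)(0.80) − (-0.35)(-0.30)] = 0.1850
  C_13 = (-0.10)(-0.35) − (0.85)(-0.30) = 0.2900
  C_21 = −[(-0.15)(0.80) − (-0.05)(-0.35)] = 0.1375
  C_22 = (0.55)(0.80) − (-0.05)(-0.30) = 0.4250
  C_23 = −[(0.55)(-0.35) − (-0.15)(-0.30)] = 0.2375
  C_31 = (-0.15)(-0.35) − (-0.05)(0.85) = 0.0950
  C_32 = −[(0.55)(-0.35) − (-0.05)(-0.10)] = 0.1975
  C_33 = (0.55)(0.85) − (-0.15)(-0.10) = 0.4525
det(I−A) = Σ_j (I−A)_1j·C_1j = (0.55)(0.5575) + (-0.15)(0.1850) + (-0.05)(0.2900) = 0.264375
adj(I−A) = Cᵀ =
  [ 0.5575   0.1375   0.0950]
  [ 0.1850   0.4250   0.1975]
  [ 0.2900   0.2375   0.4525]
(I − A)⁻¹ = adj(I−A) / det(I−A) ≈
  [   2.1087     0.5201     0.3593]
  [   0.6998     1.6076     0.7470]
  [   1.0969     0.8983     1.7116]
Δx = (I − A)⁻¹ Δd with Δd having +25 in the Rubber component and 0 elsewhere.
So Δx_3 = L_32 · (+25), where L_32 = adj(I−A)_32 / det(I−A) = 0.2375 / 0.264375.
Δx_3 = 0.2375 × (+25) / 0.264375 = 5.9375 / 0.264375 ≈ 22.46.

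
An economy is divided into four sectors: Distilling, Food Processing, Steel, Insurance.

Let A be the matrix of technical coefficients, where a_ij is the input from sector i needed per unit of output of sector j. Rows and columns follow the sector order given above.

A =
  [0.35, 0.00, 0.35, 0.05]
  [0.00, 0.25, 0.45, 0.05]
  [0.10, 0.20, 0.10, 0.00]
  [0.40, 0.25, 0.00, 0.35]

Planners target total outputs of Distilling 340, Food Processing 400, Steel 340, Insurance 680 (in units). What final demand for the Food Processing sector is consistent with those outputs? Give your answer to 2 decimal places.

d_2 = 113.00

I − A =
  [   0.65     0.00    -0.35    -0.05]
  [   0.00     0.75    -0.45    -0.05]
  [  -0.10    -0.20     0.90     0.00]
  [  -0.40    -0.25     0.00     0.65]
d = (I − A) x:
  d_1 = (+0.65)·340 + (+0.00)·400 + (-0.35)·340 + (-0.05)·680 = 68.00
  d_2 = (+0.00)·340 + (+0.75)·400 + (-0.45)·340 + (-0.05)·680 = 113.00
  d_3 = (-0.10)·340 + (-0.20)·400 + (+0.90)·340 + (+0.00)·680 = 192.00
  d_4 = (-0.40)·340 + (-0.25)·400 + (+0.00)·340 + (+0.65)·680 = 206.00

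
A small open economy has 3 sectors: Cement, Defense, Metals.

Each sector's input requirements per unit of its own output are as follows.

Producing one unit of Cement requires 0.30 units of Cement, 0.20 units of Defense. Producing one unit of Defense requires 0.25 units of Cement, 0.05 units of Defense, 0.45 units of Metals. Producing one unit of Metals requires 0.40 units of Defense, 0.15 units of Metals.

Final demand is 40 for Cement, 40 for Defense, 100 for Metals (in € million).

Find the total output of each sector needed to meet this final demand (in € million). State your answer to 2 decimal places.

I − A =
  [   0.70    -0.25     0.00]
  [  -0.20     0.95    -0.40]
  [   0.00    -0.45     0.85]
Cofactors of I−A, C_ij = (−1)^(i+j)·(minor ij) (rows/columns in the sector order above):
  C_11 = (0.95)(0.85) − (-0.40)(-0.45) = 0.6275
  C_12 = −[(-0.20)(0.85) − (-0.40)(0.00)] = 0.1700
  C_13 = (-0.20)(-0.45) − (0.95)(0.00) = 0.0900
  C_21 = −[(-0.25)(0.85) − (0.00)(-0.45)] = 0.2125
  C_22 = (0.70)(0.85) − (0.00)(0.00) = 0.5950
  C_23 = −[(0.70)(-0.45) − (-0.25)(0.00)] = 0.3150
  C_31 = (-0.25)(-0.40) − (0.00)(0.95) = 0.1000
  C_32 = −[(0.70)(-0.40) − (0.00)(-0.20)] = 0.2800
  C_33 = (0.70)(0.95) − (-0.25)(-0.20) = 0.6150
det(I−A) = Σ_j (I−A)_1j·C_1j = (0.70)(0.6275) + (-0.25)(0.1700) + (0.00)(0.0900) = 0.39675
adj(I−A) = Cᵀ =
  [ 0.6275   0.2125   0.1000]
  [ 0.1700   0.5950   0.2800]
  [ 0.0900   0.3150   0.6150]
(I − A)⁻¹ = adj(I−A) / det(I−A) ≈
  [   1.5816     0.5356     0.2520]
  [   0.4285     1.4997     0.7057]
  [   0.2268     0.7940     1.5501]
x = (I − A)⁻¹ d = adj(I−A)·d / det(I−A), with det(I−A) = 0.39675:
  x_C = (0.6275·40 + 0.2125·40 + 0.1000·100) / 0.39675 = 43.60 / 0.39675 ≈ 109.89
  x_D = (0.1700·40 + 0.5950·40 + 0.2800·100) / 0.39675 = 58.60 / 0.39675 ≈ 147.70
  x_M = (0.0900·40 + 0.3150·40 + 0.6150·100) / 0.39675 = 77.70 / 0.39675 ≈ 195.84

x_C = 109.89, x_D = 147.70, x_M = 195.84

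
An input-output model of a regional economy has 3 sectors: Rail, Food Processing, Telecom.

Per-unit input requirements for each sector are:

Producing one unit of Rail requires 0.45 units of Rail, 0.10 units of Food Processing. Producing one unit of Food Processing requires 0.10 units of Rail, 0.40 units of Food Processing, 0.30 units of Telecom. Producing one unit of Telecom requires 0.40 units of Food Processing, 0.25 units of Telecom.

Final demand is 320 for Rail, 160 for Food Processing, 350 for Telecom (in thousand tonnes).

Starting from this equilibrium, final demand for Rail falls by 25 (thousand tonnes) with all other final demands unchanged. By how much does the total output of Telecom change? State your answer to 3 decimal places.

I − A =
  [   0.55    -0.10     0.00]
  [  -0.10     0.60    -0.40]
  [   0.00    -0.30     0.75]
Cofactors of I−A, C_ij = (−1)^(i+j)·(minor ij) (rows/columns in the sector order above):
  C_11 = (0.60)(0.75) − (-0.40)(-0.30) = 0.3300
  C_12 = −[(-0.10)(0.75) − (-0.40)(0.00)] = 0.0750
  C_13 = (-0.10)(-0.30) − (0.60)(0.00) = 0.0300
  C_21 = −[(-0.10)(0.75) − (0.00)(-0.30)] = 0.0750
  C_22 = (0.55)(0.75) − (0.00)(0.00) = 0.4125
  C_23 = −[(0.55)(-0.30) − (-0.10)(0.00)] = 0.1650
  C_31 = (-0.10)(-0.40) − (0.00)(0.60) = 0.0400
  C_32 = −[(0.55)(-0.40) − (0.00)(-0.10)] = 0.2200
  C_33 = (0.55)(0.60) − (-0.10)(-0.10) = 0.3200
det(I−A) = Σ_j (I−A)_1j·C_1j = (0.55)(0.3300) + (-0.10)(0.0750) + (0.00)(0.0300) = 0.1740
adj(I−A) = Cᵀ =
  [ 0.3300   0.0750   0.0400]
  [ 0.0750   0.4125   0.2200]
  [ 0.0300   0.1650   0.3200]
(I − A)⁻¹ = adj(I−A) / det(I−A) ≈
  [   1.8966     0.4310     0.2299]
  [   0.4310     2.3707     1.2644]
  [   0.1724     0.9483     1.8391]
Δx = (I − A)⁻¹ Δd with Δd having -25 in the Rail component and 0 elsewhere.
So Δx_T = L_TR · (-25), where L_TR = adj(I−A)_TR / det(I−A) = 0.0300 / 0.1740.
Δx_T = 0.0300 × (-25) / 0.1740 = -0.75 / 0.1740 ≈ -4.310.

Δx_T = -4.310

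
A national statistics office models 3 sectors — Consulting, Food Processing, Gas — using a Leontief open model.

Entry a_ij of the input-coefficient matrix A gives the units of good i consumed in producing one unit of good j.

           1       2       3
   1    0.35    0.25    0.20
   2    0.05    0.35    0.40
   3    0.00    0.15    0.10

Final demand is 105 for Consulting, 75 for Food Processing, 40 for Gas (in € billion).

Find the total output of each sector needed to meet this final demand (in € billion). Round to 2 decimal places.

x_1 = 254.03, x_2 = 180.82, x_3 = 74.58

I − A =
  [   0.65    -0.25    -0.20]
  [  -0.05     0.65    -0.40]
  [   0.00    -0.15     0.90]
Cofactors of I−A, C_ij = (−1)^(i+j)·(minor ij) (rows/columns in the sector order above):
  C_11 = (0.65)(0.90) − (-0.40)(-0.15) = 0.5250
  C_12 = −[(-0.05)(0.90) − (-0.40)(0.00)] = 0.0450
  C_13 = (-0.05)(-0.15) − (0.65)(0.00) = 0.0075
  C_21 = −[(-0.25)(0.90) − (-0.20)(-0.15)] = 0.2550
  C_22 = (0.65)(0.90) − (-0.20)(0.00) = 0.5850
  C_23 = −[(0.65)(-0.15) − (-0.25)(0.00)] = 0.0975
  C_31 = (-0.25)(-0.40) − (-0.20)(0.65) = 0.2300
  C_32 = −[(0.65)(-0.40) − (-0.20)(-0.05)] = 0.2700
  C_33 = (0.65)(0.65) − (-0.25)(-0.05) = 0.4100
det(I−A) = Σ_j (I−A)_1j·C_1j = (0.65)(0.5250) + (-0.25)(0.0450) + (-0.20)(0.0075) = 0.3285
adj(I−A) = Cᵀ =
  [ 0.5250   0.2550   0.2300]
  [ 0.0450   0.5850   0.2700]
  [ 0.0075   0.0975   0.4100]
(I − A)⁻¹ = adj(I−A) / det(I−A) ≈
  [   1.5982     0.7763     0.7002]
  [   0.1370     1.7808     0.8219]
  [   0.0228     0.2968     1.2481]
x = (I − A)⁻¹ d = adj(I−A)·d / det(I−A), with det(I−A) = 0.3285:
  x_1 = (0.5250·105 + 0.2550·75 + 0.2300·40) / 0.3285 = 83.45 / 0.3285 ≈ 254.03
  x_2 = (0.0450·105 + 0.5850·75 + 0.2700·40) / 0.3285 = 59.40 / 0.3285 ≈ 180.82
  x_3 = (0.0075·105 + 0.0975·75 + 0.4100·40) / 0.3285 = 24.50 / 0.3285 ≈ 74.58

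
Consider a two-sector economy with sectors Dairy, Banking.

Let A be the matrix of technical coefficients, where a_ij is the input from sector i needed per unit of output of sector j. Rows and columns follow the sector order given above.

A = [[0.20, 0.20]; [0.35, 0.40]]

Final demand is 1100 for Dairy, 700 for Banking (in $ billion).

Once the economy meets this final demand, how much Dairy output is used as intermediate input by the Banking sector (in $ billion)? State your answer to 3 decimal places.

I − A =
  [   0.80    -0.20]
  [  -0.35     0.60]
det(I−A) = (0.80)(0.60) − (-0.20)(-0.35) = 0.4100
adj(I−A) = [[0.60, 0.20], [0.35, 0.80]]
(I − A)⁻¹ = adj(I−A) / det(I−A) ≈
  [   1.4634     0.4878]
  [   0.8537     1.9512]
First solve x = (I − A)⁻¹ d = adj(I−A)·d / det(I−A); in particular x_B = (0.35·1100 + 0.80·700) / 0.4100 = 945.00 / 0.4100 ≈ 2304.87805.
Intermediate flow from D to B: z_DB = a_DB · x_B = 0.20 × 945.00 / 0.4100 = 189.00 / 0.4100 ≈ 460.976.

z_DB = 460.976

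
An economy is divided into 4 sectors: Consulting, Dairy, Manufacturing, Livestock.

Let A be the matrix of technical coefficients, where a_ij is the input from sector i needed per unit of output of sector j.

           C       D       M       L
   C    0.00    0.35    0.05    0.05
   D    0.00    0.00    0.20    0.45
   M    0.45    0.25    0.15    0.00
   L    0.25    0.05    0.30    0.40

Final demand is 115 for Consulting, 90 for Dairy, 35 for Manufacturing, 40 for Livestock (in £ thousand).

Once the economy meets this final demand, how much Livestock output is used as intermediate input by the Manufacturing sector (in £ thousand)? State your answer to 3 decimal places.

I − A =
  [   1.00    -0.35    -0.05    -0.05]
  [   0.00     1.00    -0.20    -0.45]
  [  -0.45    -0.25     0.85     0.00]
  [  -0.25    -0.05    -0.30     0.60]
Compute the cofactors C_ij = (−1)^(i+j)·(3×3 minor ij) of I−A; the adjugate is their transpose:
adj(I−A) = Cᵀ =
  [ 0.427125   0.191875   0.133625   0.179500]
  [ 0.210375   0.479125   0.258125   0.376875]
  [ 0.288000   0.242500   0.525625   0.205875]
  [ 0.339500   0.241125   0.340000   0.746000]
det(I−A) = Σ_j (I−A)_1j·C_1j = (1.00)(0.427125) + (-0.35)(0.210375) + (-0.05)(0.288000) + (-0.05)(0.339500) = 0.32211875
(I − A)⁻¹ = adj(I−A) / det(I−A) ≈
  [   1.3260     0.5957     0.4148     0.5572]
  [   0.6531     1.4874     0.8013     1.1700]
  [   0.8941     0.7528     1.6318     0.6391]
  [   1.0540     0.7486     1.0555     2.3159]
First solve x = (I − A)⁻¹ d = adj(I−A)·d / det(I−A); in particular x_M = (0.288000·115 + 0.242500·90 + 0.525625·35 + 0.205875·40) / 0.32211875 = 81.576875 / 0.32211875 ≈ 253.25094.
Intermediate flow from L to M: z_LM = a_LM · x_M = 0.30 × 81.576875 / 0.32211875 = 24.4730625 / 0.32211875 ≈ 75.975.

z_LM = 75.975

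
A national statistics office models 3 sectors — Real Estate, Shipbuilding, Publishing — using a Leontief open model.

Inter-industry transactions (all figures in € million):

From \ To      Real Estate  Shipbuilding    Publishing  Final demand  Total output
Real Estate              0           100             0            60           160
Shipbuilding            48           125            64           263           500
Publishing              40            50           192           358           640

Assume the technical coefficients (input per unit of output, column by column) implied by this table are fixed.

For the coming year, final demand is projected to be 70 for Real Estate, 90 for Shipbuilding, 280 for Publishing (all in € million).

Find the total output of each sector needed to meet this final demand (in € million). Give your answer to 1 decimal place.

Technical coefficients a_ij = z_ij / X_j:
  a_11 = 0/160 = 0.00, a_21 = 48/160 = 0.30, a_31 = 40/160 = 0.25
  a_12 = 100/500 = 0.20, a_22 = 125/500 = 0.25, a_32 = 50/500 = 0.10
  a_13 = 0/640 = 0.00, a_23 = 64/640 = 0.10, a_33 = 192/640 = 0.30
I − A =
  [   1.00    -0.20     0.00]
  [  -0.30     0.75    -0.10]
  [  -0.25    -0.10     0.70]
Cofactors of I−A, C_ij = (−1)^(i+j)·(minor ij) (rows/columns in the sector order above):
  C_11 = (0.75)(0.70) − (-0.10)(-0.10) = 0.5150
  C_12 = −[(-0.30)(0.70) − (-0.10)(-0.25)] = 0.2350
  C_13 = (-0.30)(-0.10) − (0.75)(-0.25) = 0.2175
  C_21 = −[(-0.20)(0.70) − (0.00)(-0.10)] = 0.1400
  C_22 = (1.00)(0.70) − (0.00)(-0.25) = 0.7000
  C_23 = −[(1.00)(-0.10) − (-0.20)(-0.25)] = 0.1500
  C_31 = (-0.20)(-0.10) − (0.00)(0.75) = 0.0200
  C_32 = −[(1.00)(-0.10) − (0.00)(-0.30)] = 0.1000
  C_33 = (1.00)(0.75) − (-0.20)(-0.30) = 0.6900
det(I−A) = Σ_j (I−A)_1j·C_1j = (1.00)(0.5150) + (-0.20)(0.2350) + (0.00)(0.2175) = 0.4680
adj(I−A) = Cᵀ =
  [ 0.5150   0.1400   0.0200]
  [ 0.2350   0.7000   0.1000]
  [ 0.2175   0.1500   0.6900]
(I − A)⁻¹ = adj(I−A) / det(I−A) ≈
  [   1.1004     0.2991     0.0427]
  [   0.5021     1.4957     0.2137]
  [   0.4647     0.3205     1.4744]
x = (I − A)⁻¹ d = adj(I−A)·d / det(I−A), with det(I−A) = 0.4680:
  x_1 = (0.5150·70 + 0.1400·90 + 0.0200·280) / 0.4680 = 54.25 / 0.4680 ≈ 115.9
  x_2 = (0.2350·70 + 0.7000·90 + 0.1000·280) / 0.4680 = 107.45 / 0.4680 ≈ 229.6
  x_3 = (0.2175·70 + 0.1500·90 + 0.6900·280) / 0.4680 = 221.925 / 0.4680 ≈ 474.2

x_1 = 115.9, x_2 = 229.6, x_3 = 474.2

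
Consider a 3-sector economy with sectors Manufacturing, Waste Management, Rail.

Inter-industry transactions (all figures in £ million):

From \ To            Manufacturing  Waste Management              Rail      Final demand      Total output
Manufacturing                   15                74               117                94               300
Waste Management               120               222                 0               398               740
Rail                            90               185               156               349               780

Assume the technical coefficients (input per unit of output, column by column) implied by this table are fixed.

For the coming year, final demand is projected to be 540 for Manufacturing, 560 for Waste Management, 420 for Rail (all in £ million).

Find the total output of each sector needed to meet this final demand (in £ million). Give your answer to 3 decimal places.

x_1 = 909.151, x_2 = 1319.515, x_3 = 1278.280

Technical coefficients a_ij = z_ij / X_j:
  a_11 = 15/300 = 0.05, a_21 = 120/300 = 0.40, a_31 = 90/300 = 0.30
  a_12 = 74/740 = 0.10, a_22 = 222/740 = 0.30, a_32 = 185/740 = 0.25
  a_13 = 117/780 = 0.15, a_23 = 0/780 = 0.00, a_33 = 156/780 = 0.20
I − A =
  [   0.95    -0.10    -0.15]
  [  -0.40     0.70     0.00]
  [  -0.30    -0.25     0.80]
Cofactors of I−A, C_ij = (−1)^(i+j)·(minor ij) (rows/columns in the sector order above):
  C_11 = (0.70)(0.80) − (0.00)(-0.25) = 0.5600
  C_12 = −[(-0.40)(0.80) − (0.00)(-0.30)] = 0.3200
  C_13 = (-0.40)(-0.25) − (0.70)(-0.30) = 0.3100
  C_21 = −[(-0.10)(0.80) − (-0.15)(-0.25)] = 0.1175
  C_22 = (0.95)(0.80) − (-0.15)(-0.30) = 0.7150
  C_23 = −[(0.95)(-0.25) − (-0.10)(-0.30)] = 0.2675
  C_31 = (-0.10)(0.00) − (-0.15)(0.70) = 0.1050
  C_32 = −[(0.95)(0.00) − (-0.15)(-0.40)] = 0.0600
  C_33 = (0.95)(0.70) − (-0.10)(-0.40) = 0.6250
det(I−A) = Σ_j (I−A)_1j·C_1j = (0.95)(0.5600) + (-0.10)(0.3200) + (-0.15)(0.3100) = 0.4535
adj(I−A) = Cᵀ =
  [ 0.5600   0.1175   0.1050]
  [ 0.3200   0.7150   0.0600]
  [ 0.3100   0.2675   0.6250]
(I − A)⁻¹ = adj(I−A) / det(I−A) ≈
  [   1.2348     0.2591     0.2315]
  [   0.7056     1.5766     0.1323]
  [   0.6836     0.5899     1.3782]
x = (I − A)⁻¹ d = adj(I−A)·d / det(I−A), with det(I−A) = 0.4535:
  x_1 = (0.5600·540 + 0.1175·560 + 0.1050·420) / 0.4535 = 412.30 / 0.4535 ≈ 909.151
  x_2 = (0.3200·540 + 0.7150·560 + 0.0600·420) / 0.4535 = 598.40 / 0.4535 ≈ 1319.515
  x_3 = (0.3100·540 + 0.2675·560 + 0.6250·420) / 0.4535 = 579.70 / 0.4535 ≈ 1278.280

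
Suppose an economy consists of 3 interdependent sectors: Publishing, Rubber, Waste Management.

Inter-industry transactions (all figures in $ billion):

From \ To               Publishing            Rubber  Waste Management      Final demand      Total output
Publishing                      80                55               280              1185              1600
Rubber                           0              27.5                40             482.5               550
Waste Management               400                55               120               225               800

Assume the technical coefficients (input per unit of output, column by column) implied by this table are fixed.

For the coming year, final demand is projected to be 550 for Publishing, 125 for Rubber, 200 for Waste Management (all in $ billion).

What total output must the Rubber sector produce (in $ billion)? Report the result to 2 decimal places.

Technical coefficients a_ij = z_ij / X_j:
  a_11 = 80/1600 = 0.05, a_21 = 0/1600 = 0.00, a_31 = 400/1600 = 0.25
  a_12 = 55/550 = 0.10, a_22 = 27.5/550 = 0.05, a_32 = 55/550 = 0.10
  a_13 = 280/800 = 0.35, a_23 = 40/800 = 0.05, a_33 = 120/800 = 0.15
I − A =
  [   0.95    -0.10    -0.35]
  [   0.00     0.95    -0.05]
  [  -0.25    -0.10     0.85]
Cofactors of I−A, C_ij = (−1)^(i+j)·(minor ij) (rows/columns in the sector order above):
  C_11 = (0.95)(0.85) − (-0.05)(-0.10) = 0.8025
  C_12 = −[(0.00)(0.85) − (-0.05)(-0.25)] = 0.0125
  C_13 = (0.00)(-0.10) − (0.95)(-0.25) = 0.2375
  C_21 = −[(-0.10)(0.85) − (-0.35)(-0.10)] = 0.1200
  C_22 = (0.95)(0.85) − (-0.35)(-0.25) = 0.7200
  C_23 = −[(0.95)(-0.10) − (-0.10)(-0.25)] = 0.1200
  C_31 = (-0.10)(-0.05) − (-0.35)(0.95) = 0.3375
  C_32 = −[(0.95)(-0.05) − (-0.35)(0.00)] = 0.0475
  C_33 = (0.95)(0.95) − (-0.10)(0.00) = 0.9025
det(I−A) = Σ_j (I−A)_1j·C_1j = (0.95)(0.8025) + (-0.10)(0.0125) + (-0.35)(0.2375) = 0.6780
adj(I−A) = Cᵀ =
  [ 0.8025   0.1200   0.3375]
  [ 0.0125   0.7200   0.0475]
  [ 0.2375   0.1200   0.9025]
(I − A)⁻¹ = adj(I−A) / det(I−A) ≈
  [   1.1836     0.1770     0.4978]
  [   0.0184     1.0619     0.0701]
  [   0.3503     0.1770     1.3311]
x = (I − A)⁻¹ d = adj(I−A)·d / det(I−A), with det(I−A) = 0.6780:
  x_1 = (0.8025·550 + 0.1200·125 + 0.3375·200) / 0.6780 = 523.875 / 0.6780 ≈ 772.68
  x_2 = (0.0125·550 + 0.7200·125 + 0.0475·200) / 0.6780 = 106.375 / 0.6780 ≈ 156.90
  x_3 = (0.2375·550 + 0.1200·125 + 0.9025·200) / 0.6780 = 326.125 / 0.6780 ≈ 481.01

x_2 = 156.90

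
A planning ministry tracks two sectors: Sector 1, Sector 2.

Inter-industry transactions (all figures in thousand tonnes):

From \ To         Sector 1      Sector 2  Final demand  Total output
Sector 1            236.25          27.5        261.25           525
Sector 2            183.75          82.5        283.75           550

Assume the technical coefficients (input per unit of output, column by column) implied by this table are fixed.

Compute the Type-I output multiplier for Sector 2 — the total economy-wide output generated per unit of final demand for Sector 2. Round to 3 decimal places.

m_2 = 1.333

Technical coefficients a_ij = z_ij / X_j:
  a_11 = 236.25/525 = 0.45, a_21 = 183.75/525 = 0.35
  a_12 = 27.5/550 = 0.05, a_22 = 82.5/550 = 0.15
I − A =
  [   0.55    -0.05]
  [  -0.35     0.85]
det(I−A) = (0.55)(0.85) − (-0.05)(-0.35) = 0.4500
adj(I−A) = [[0.85, 0.05], [0.35, 0.55]]
(I − A)⁻¹ = adj(I−A) / det(I−A) ≈
  [   1.8889     0.1111]
  [   0.7778     1.2222]
The output multiplier for sector j is the column-j sum of the Leontief inverse (I − A)⁻¹ = adj(I−A) / det(I−A).
Column 2 of adj(I−A): (0.05, 0.55); det(I−A) = 0.4500.
m_2 = (0.05 + 0.55) / 0.4500 = 0.60 / 0.4500 ≈ 1.333.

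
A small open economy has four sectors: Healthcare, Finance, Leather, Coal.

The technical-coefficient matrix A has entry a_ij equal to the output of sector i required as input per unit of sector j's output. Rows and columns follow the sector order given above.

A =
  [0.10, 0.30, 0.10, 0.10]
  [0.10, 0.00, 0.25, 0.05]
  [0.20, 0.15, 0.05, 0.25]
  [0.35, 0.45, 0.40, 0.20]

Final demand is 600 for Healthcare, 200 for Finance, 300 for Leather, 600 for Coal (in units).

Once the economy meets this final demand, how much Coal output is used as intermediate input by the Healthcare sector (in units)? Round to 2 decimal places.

I − A =
  [   0.90    -0.30    -0.10    -0.10]
  [  -0.10     1.00    -0.25    -0.05]
  [  -0.20    -0.15     0.95    -0.25]
  [  -0.35    -0.45    -0.40     0.80]
Compute the cofactors C_ij = (−1)^(i+j)·(3×3 minor ij) of I−A; the adjugate is their transpose:
adj(I−A) = Cᵀ =
  [ 0.577500   0.270000   0.195000   0.150000]
  [ 0.148500   0.528000   0.203000   0.115000]
  [ 0.268875   0.287250   0.631000   0.248750]
  [ 0.470625   0.558750   0.515000   0.756250]
det(I−A) = Σ_j (I−A)_1j·C_1j = (0.90)(0.577500) + (-0.30)(0.148500) + (-0.10)(0.268875) + (-0.10)(0.470625) = 0.40125
(I − A)⁻¹ = adj(I−A) / det(I−A) ≈
  [   1.4393     0.6729     0.4860     0.3738]
  [   0.3701     1.3159     0.5059     0.2866]
  [   0.6701     0.7159     1.5726     0.6199]
  [   1.1729     1.3925     1.2835     1.8847]
First solve x = (I − A)⁻¹ d = adj(I−A)·d / det(I−A); in particular x_1 = (0.577500·600 + 0.270000·200 + 0.195000·300 + 0.150000·600) / 0.40125 = 549.00 / 0.40125 ≈ 1368.2243.
Intermediate flow from 4 to 1: z_41 = a_41 · x_1 = 0.35 × 549.00 / 0.40125 = 192.15 / 0.40125 ≈ 478.88.

z_41 = 478.88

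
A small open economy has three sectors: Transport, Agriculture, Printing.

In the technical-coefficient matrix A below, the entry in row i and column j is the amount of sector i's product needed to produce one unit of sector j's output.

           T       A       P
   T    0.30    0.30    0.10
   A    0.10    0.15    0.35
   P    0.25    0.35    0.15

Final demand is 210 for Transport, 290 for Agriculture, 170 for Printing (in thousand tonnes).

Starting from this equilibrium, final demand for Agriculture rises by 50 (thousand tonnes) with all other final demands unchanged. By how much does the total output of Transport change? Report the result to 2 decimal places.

Δx_T = 42.21

I − A =
  [   0.70    -0.30    -0.10]
  [  -0.10     0.85    -0.35]
  [  -0.25    -0.35     0.85]
Cofactors of I−A, C_ij = (−1)^(i+j)·(minor ij) (rows/columns in the sector order above):
  C_11 = (0.85)(0.85) − (-0.35)(-0.35) = 0.6000
  C_12 = −[(-0.10)(0.85) − (-0.35)(-0.25)] = 0.1725
  C_13 = (-0.10)(-0.35) − (0.85)(-0.25) = 0.2475
  C_21 = −[(-0.30)(0.85) − (-0.10)(-0.35)] = 0.2900
  C_22 = (0.70)(0.85) − (-0.10)(-0.25) = 0.5700
  C_23 = −[(0.70)(-0.35) − (-0.30)(-0.25)] = 0.3200
  C_31 = (-0.30)(-0.35) − (-0.10)(0.85) = 0.1900
  C_32 = −[(0.70)(-0.35) − (-0.10)(-0.10)] = 0.2550
  C_33 = (0.70)(0.85) − (-0.30)(-0.10) = 0.5650
det(I−A) = Σ_j (I−A)_1j·C_1j = (0.70)(0.6000) + (-0.30)(0.1725) + (-0.10)(0.2475) = 0.3435
adj(I−A) = Cᵀ =
  [ 0.6000   0.2900   0.1900]
  [ 0.1725   0.5700   0.2550]
  [ 0.2475   0.3200   0.5650]
(I − A)⁻¹ = adj(I−A) / det(I−A) ≈
  [   1.7467     0.8443     0.5531]
  [   0.5022     1.6594     0.7424]
  [   0.7205     0.9316     1.6448]
Δx = (I − A)⁻¹ Δd with Δd having +50 in the Agriculture component and 0 elsewhere.
So Δx_T = L_TA · (+50), where L_TA = adj(I−A)_TA / det(I−A) = 0.2900 / 0.3435.
Δx_T = 0.2900 × (+50) / 0.3435 = 14.50 / 0.3435 ≈ 42.21.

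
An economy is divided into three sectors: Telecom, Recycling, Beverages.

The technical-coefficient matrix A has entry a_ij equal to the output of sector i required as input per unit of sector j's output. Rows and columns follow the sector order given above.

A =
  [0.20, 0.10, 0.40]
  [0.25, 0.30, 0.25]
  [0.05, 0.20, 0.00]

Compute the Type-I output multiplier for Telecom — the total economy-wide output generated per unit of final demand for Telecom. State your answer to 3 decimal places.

I − A =
  [   0.80    -0.10    -0.40]
  [  -0.25     0.70    -0.25]
  [  -0.05    -0.20     1.00]
Cofactors of I−A, C_ij = (−1)^(i+j)·(minor ij) (rows/columns in the sector order above):
  C_11 = (0.70)(1.00) − (-0.25)(-0.20) = 0.6500
  C_12 = −[(-0.25)(1.00) − (-0.25)(-0.05)] = 0.2625
  C_13 = (-0.25)(-0.20) − (0.70)(-0.05) = 0.0850
  C_21 = −[(-0.10)(1.00) − (-0.40)(-0.20)] = 0.1800
  C_22 = (0.80)(1.00) − (-0.40)(-0.05) = 0.7800
  C_23 = −[(0.80)(-0.20) − (-0.10)(-0.05)] = 0.1650
  C_31 = (-0.10)(-0.25) − (-0.40)(0.70) = 0.3050
  C_32 = −[(0.80)(-0.25) − (-0.40)(-0.25)] = 0.3000
  C_33 = (0.80)(0.70) − (-0.10)(-0.25) = 0.5350
det(I−A) = Σ_j (I−A)_1j·C_1j = (0.80)(0.6500) + (-0.10)(0.2625) + (-0.40)(0.0850) = 0.45975
adj(I−A) = Cᵀ =
  [ 0.6500   0.1800   0.3050]
  [ 0.2625   0.7800   0.3000]
  [ 0.0850   0.1650   0.5350]
(I − A)⁻¹ = adj(I−A) / det(I−A) ≈
  [   1.4138     0.3915     0.6634]
  [   0.5710     1.6966     0.6525]
  [   0.1849     0.3589     1.1637]
The output multiplier for sector j is the column-j sum of the Leontief inverse (I − A)⁻¹ = adj(I−A) / det(I−A).
Column T of adj(I−A): (0.6500, 0.2625, 0.0850); det(I−A) = 0.45975.
m_T = (0.6500 + 0.2625 + 0.0850) / 0.45975 = 0.9975 / 0.45975 ≈ 2.170.

m_T = 2.170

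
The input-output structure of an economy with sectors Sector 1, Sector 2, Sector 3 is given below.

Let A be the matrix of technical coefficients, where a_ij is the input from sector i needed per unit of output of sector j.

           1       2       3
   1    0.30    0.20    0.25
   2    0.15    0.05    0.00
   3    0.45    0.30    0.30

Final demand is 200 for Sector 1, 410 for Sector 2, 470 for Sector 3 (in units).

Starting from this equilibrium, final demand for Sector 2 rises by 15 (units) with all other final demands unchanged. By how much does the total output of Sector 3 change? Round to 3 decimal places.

I − A =
  [   0.70    -0.20    -0.25]
  [  -0.15     0.95     0.00]
  [  -0.45    -0.30     0.70]
Cofactors of I−A, C_ij = (−1)^(i+j)·(minor ij) (rows/columns in the sector order above):
  C_11 = (0.95)(0.70) − (0.00)(-0.30) = 0.6650
  C_12 = −[(-0.15)(0.70) − (0.00)(-0.45)] = 0.1050
  C_13 = (-0.15)(-0.30) − (0.95)(-0.45) = 0.4725
  C_21 = −[(-0.20)(0.70) − (-0.25)(-0.30)] = 0.2150
  C_22 = (0.70)(0.70) − (-0.25)(-0.45) = 0.3775
  C_23 = −[(0.70)(-0.30) − (-0.20)(-0.45)] = 0.3000
  C_31 = (-0.20)(0.00) − (-0.25)(0.95) = 0.2375
  C_32 = −[(0.70)(0.00) − (-0.25)(-0.15)] = 0.0375
  C_33 = (0.70)(0.95) − (-0.20)(-0.15) = 0.6350
det(I−A) = Σ_j (I−A)_1j·C_1j = (0.70)(0.6650) + (-0.20)(0.1050) + (-0.25)(0.4725) = 0.326375
adj(I−A) = Cᵀ =
  [ 0.6650   0.2150   0.2375]
  [ 0.1050   0.3775   0.0375]
  [ 0.4725   0.3000   0.6350]
(I − A)⁻¹ = adj(I−A) / det(I−A) ≈
  [   2.0375     0.6588     0.7277]
  [   0.3217     1.1566     0.1149]
  [   1.4477     0.9192     1.9456]
Δx = (I − A)⁻¹ Δd with Δd having +15 in the Sector 2 component and 0 elsewhere.
So Δx_3 = L_32 · (+15), where L_32 = adj(I−A)_32 / det(I−A) = 0.3000 / 0.326375.
Δx_3 = 0.3000 × (+15) / 0.326375 = 4.50 / 0.326375 ≈ 13.788.

Δx_3 = 13.788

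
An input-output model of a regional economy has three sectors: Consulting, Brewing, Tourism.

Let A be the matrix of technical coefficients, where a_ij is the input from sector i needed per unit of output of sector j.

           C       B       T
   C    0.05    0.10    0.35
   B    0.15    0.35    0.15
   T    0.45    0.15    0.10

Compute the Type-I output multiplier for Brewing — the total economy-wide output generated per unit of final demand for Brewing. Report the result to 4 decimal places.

I − A =
  [   0.95    -0.10    -0.35]
  [  -0.15     0.65    -0.15]
  [  -0.45    -0.15     0.90]
Cofactors of I−A, C_ij = (−1)^(i+j)·(minor ij) (rows/columns in the sector order above):
  C_11 = (0.65)(0.90) − (-0.15)(-0.15) = 0.5625
  C_12 = −[(-0.15)(0.90) − (-0.15)(-0.45)] = 0.2025
  C_13 = (-0.15)(-0.15) − (0.65)(-0.45) = 0.3150
  C_21 = −[(-0.10)(0.90) − (-0.35)(-0.15)] = 0.1425
  C_22 = (0.95)(0.90) − (-0.35)(-0.45) = 0.6975
  C_23 = −[(0.95)(-0.15) − (-0.10)(-0.45)] = 0.1875
  C_31 = (-0.10)(-0.15) − (-0.35)(0.65) = 0.2425
  C_32 = −[(0.95)(-0.15) − (-0.35)(-0.15)] = 0.1950
  C_33 = (0.95)(0.65) − (-0.10)(-0.15) = 0.6025
det(I−A) = Σ_j (I−A)_1j·C_1j = (0.95)(0.5625) + (-0.10)(0.2025) + (-0.35)(0.3150) = 0.403875
adj(I−A) = Cᵀ =
  [ 0.5625   0.1425   0.2425]
  [ 0.2025   0.6975   0.1950]
  [ 0.3150   0.1875   0.6025]
(I − A)⁻¹ = adj(I−A) / det(I−A) ≈
  [   1.39276     0.35283     0.60043]
  [   0.50139     1.72702     0.48282]
  [   0.77994     0.46425     1.49180]
The output multiplier for sector j is the column-j sum of the Leontief inverse (I − A)⁻¹ = adj(I−A) / det(I−A).
Column B of adj(I−A): (0.1425, 0.6975, 0.1875); det(I−A) = 0.403875.
m_B = (0.1425 + 0.6975 + 0.1875) / 0.403875 = 1.0275 / 0.403875 ≈ 2.5441.

m_B = 2.5441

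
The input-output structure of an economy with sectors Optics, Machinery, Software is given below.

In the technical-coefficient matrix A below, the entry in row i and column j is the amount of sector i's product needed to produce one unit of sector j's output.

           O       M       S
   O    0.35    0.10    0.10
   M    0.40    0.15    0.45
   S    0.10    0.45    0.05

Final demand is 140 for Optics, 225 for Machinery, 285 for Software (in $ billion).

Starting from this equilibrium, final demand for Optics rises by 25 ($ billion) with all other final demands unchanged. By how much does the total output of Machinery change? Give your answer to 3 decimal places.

I − A =
  [   0.65    -0.10    -0.10]
  [  -0.40     0.85    -0.45]
  [  -0.10    -0.45     0.95]
Cofactors of I−A, C_ij = (−1)^(i+j)·(minor ij) (rows/columns in the sector order above):
  C_11 = (0.85)(0.95) − (-0.45)(-0.45) = 0.6050
  C_12 = −[(-0.40)(0.95) − (-0.45)(-0.10)] = 0.4250
  C_13 = (-0.40)(-0.45) − (0.85)(-0.10) = 0.2650
  C_21 = −[(-0.10)(0.95) − (-0.10)(-0.45)] = 0.1400
  C_22 = (0.65)(0.95) − (-0.10)(-0.10) = 0.6075
  C_23 = −[(0.65)(-0.45) − (-0.10)(-0.10)] = 0.3025
  C_31 = (-0.10)(-0.45) − (-0.10)(0.85) = 0.1300
  C_32 = −[(0.65)(-0.45) − (-0.10)(-0.40)] = 0.3325
  C_33 = (0.65)(0.85) − (-0.10)(-0.40) = 0.5125
det(I−A) = Σ_j (I−A)_1j·C_1j = (0.65)(0.6050) + (-0.10)(0.4250) + (-0.10)(0.2650) = 0.32425
adj(I−A) = Cᵀ =
  [ 0.6050   0.1400   0.1300]
  [ 0.4250   0.6075   0.3325]
  [ 0.2650   0.3025   0.5125]
(I − A)⁻¹ = adj(I−A) / det(I−A) ≈
  [   1.8658     0.4318     0.4009]
  [   1.3107     1.8736     1.0254]
  [   0.8173     0.9329     1.5806]
Δx = (I − A)⁻¹ Δd with Δd having +25 in the Optics component and 0 elsewhere.
So Δx_M = L_MO · (+25), where L_MO = adj(I−A)_MO / det(I−A) = 0.4250 / 0.32425.
Δx_M = 0.4250 × (+25) / 0.32425 = 10.625 / 0.32425 ≈ 32.768.

Δx_M = 32.768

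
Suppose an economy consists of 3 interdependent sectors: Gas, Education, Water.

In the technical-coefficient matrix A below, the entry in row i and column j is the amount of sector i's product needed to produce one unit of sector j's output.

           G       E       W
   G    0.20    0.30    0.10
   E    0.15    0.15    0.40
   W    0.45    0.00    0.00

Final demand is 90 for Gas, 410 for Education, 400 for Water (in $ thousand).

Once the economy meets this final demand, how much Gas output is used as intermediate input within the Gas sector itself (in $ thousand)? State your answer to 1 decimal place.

I − A =
  [   0.80    -0.30    -0.10]
  [  -0.15     0.85    -0.40]
  [  -0.45     0.00     1.00]
Cofactors of I−A, C_ij = (−1)^(i+j)·(minor ij) (rows/columns in the sector order above):
  C_11 = (0.85)(1.00) − (-0.40)(0.00) = 0.8500
  C_12 = −[(-0.15)(1.00) − (-0.40)(-0.45)] = 0.3300
  C_13 = (-0.15)(0.00) − (0.85)(-0.45) = 0.3825
  C_21 = −[(-0.30)(1.00) − (-0.10)(0.00)] = 0.3000
  C_22 = (0.80)(1.00) − (-0.10)(-0.45) = 0.7550
  C_23 = −[(0.80)(0.00) − (-0.30)(-0.45)] = 0.1350
  C_31 = (-0.30)(-0.40) − (-0.10)(0.85) = 0.2050
  C_32 = −[(0.80)(-0.40) − (-0.10)(-0.15)] = 0.3350
  C_33 = (0.80)(0.85) − (-0.30)(-0.15) = 0.6350
det(I−A) = Σ_j (I−A)_1j·C_1j = (0.80)(0.8500) + (-0.30)(0.3300) + (-0.10)(0.3825) = 0.54275
adj(I−A) = Cᵀ =
  [ 0.8500   0.3000   0.2050]
  [ 0.3300   0.7550   0.3350]
  [ 0.3825   0.1350   0.6350]
(I − A)⁻¹ = adj(I−A) / det(I−A) ≈
  [   1.5661     0.5527     0.3777]
  [   0.6080     1.3911     0.6172]
  [   0.7047     0.2487     1.1700]
First solve x = (I − A)⁻¹ d = adj(I−A)·d / det(I−A); in particular x_G = (0.8500·90 + 0.3000·410 + 0.2050·400) / 0.54275 = 281.50 / 0.54275 ≈ 518.655.
Intermediate flow from G to G: z_GG = a_GG · x_G = 0.20 × 281.50 / 0.54275 = 56.30 / 0.54275 ≈ 103.7.

z_GG = 103.7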